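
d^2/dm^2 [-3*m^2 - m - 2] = -6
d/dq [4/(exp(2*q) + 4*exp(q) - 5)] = 8*(-exp(q) - 2)*exp(q)/(exp(2*q) + 4*exp(q) - 5)^2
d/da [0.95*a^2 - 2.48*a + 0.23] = 1.9*a - 2.48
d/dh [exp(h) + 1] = exp(h)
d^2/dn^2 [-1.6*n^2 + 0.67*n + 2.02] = -3.20000000000000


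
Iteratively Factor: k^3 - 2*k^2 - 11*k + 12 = (k - 1)*(k^2 - k - 12) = (k - 4)*(k - 1)*(k + 3)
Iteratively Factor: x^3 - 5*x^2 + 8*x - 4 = (x - 2)*(x^2 - 3*x + 2) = (x - 2)^2*(x - 1)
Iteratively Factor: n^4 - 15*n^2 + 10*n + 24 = (n - 2)*(n^3 + 2*n^2 - 11*n - 12) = (n - 2)*(n + 4)*(n^2 - 2*n - 3) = (n - 3)*(n - 2)*(n + 4)*(n + 1)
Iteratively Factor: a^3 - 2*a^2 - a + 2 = (a + 1)*(a^2 - 3*a + 2) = (a - 2)*(a + 1)*(a - 1)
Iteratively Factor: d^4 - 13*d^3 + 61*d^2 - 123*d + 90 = (d - 3)*(d^3 - 10*d^2 + 31*d - 30) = (d - 3)^2*(d^2 - 7*d + 10) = (d - 3)^2*(d - 2)*(d - 5)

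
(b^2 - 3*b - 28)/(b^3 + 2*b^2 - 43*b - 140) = 1/(b + 5)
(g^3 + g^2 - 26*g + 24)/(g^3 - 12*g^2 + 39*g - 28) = (g + 6)/(g - 7)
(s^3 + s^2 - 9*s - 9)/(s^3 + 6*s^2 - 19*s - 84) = (s^2 - 2*s - 3)/(s^2 + 3*s - 28)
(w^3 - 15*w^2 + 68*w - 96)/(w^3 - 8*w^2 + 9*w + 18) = (w^2 - 12*w + 32)/(w^2 - 5*w - 6)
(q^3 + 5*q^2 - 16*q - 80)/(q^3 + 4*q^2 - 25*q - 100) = (q - 4)/(q - 5)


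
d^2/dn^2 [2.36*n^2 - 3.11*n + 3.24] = 4.72000000000000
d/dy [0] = 0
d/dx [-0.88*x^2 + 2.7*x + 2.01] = 2.7 - 1.76*x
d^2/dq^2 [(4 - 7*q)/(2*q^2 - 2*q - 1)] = 4*(2*(2*q - 1)^2*(7*q - 4) + (21*q - 11)*(-2*q^2 + 2*q + 1))/(-2*q^2 + 2*q + 1)^3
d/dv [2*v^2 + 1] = 4*v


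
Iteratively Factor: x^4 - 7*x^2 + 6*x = (x - 1)*(x^3 + x^2 - 6*x) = (x - 1)*(x + 3)*(x^2 - 2*x) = x*(x - 1)*(x + 3)*(x - 2)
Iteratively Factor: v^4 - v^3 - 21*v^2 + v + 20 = (v - 5)*(v^3 + 4*v^2 - v - 4) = (v - 5)*(v - 1)*(v^2 + 5*v + 4) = (v - 5)*(v - 1)*(v + 1)*(v + 4)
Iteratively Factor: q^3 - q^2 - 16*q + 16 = (q + 4)*(q^2 - 5*q + 4) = (q - 1)*(q + 4)*(q - 4)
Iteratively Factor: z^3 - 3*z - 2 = (z + 1)*(z^2 - z - 2) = (z + 1)^2*(z - 2)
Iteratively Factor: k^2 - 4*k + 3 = (k - 1)*(k - 3)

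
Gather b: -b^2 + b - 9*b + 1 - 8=-b^2 - 8*b - 7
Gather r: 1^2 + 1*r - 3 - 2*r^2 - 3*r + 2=-2*r^2 - 2*r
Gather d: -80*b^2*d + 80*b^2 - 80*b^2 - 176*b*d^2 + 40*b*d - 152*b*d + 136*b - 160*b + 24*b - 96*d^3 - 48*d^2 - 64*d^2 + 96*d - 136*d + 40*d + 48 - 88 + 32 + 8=-96*d^3 + d^2*(-176*b - 112) + d*(-80*b^2 - 112*b)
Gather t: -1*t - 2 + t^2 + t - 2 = t^2 - 4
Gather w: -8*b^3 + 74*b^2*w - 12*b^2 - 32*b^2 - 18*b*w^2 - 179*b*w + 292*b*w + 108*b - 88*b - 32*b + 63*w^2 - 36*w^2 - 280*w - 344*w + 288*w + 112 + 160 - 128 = -8*b^3 - 44*b^2 - 12*b + w^2*(27 - 18*b) + w*(74*b^2 + 113*b - 336) + 144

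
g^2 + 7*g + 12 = (g + 3)*(g + 4)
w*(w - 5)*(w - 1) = w^3 - 6*w^2 + 5*w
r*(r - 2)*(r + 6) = r^3 + 4*r^2 - 12*r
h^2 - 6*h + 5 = (h - 5)*(h - 1)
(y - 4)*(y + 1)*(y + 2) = y^3 - y^2 - 10*y - 8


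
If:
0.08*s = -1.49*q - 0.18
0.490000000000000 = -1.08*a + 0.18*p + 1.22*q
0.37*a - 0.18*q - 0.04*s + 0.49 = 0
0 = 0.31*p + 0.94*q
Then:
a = -0.78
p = 1.57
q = -0.52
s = 7.39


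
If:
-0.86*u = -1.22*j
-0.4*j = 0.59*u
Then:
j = 0.00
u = 0.00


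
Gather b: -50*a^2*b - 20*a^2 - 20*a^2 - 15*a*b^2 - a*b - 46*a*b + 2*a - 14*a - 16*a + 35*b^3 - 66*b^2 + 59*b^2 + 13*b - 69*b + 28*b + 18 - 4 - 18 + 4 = -40*a^2 - 28*a + 35*b^3 + b^2*(-15*a - 7) + b*(-50*a^2 - 47*a - 28)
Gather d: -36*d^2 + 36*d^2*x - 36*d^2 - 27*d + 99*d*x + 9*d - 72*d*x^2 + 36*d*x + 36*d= d^2*(36*x - 72) + d*(-72*x^2 + 135*x + 18)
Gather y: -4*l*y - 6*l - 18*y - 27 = -6*l + y*(-4*l - 18) - 27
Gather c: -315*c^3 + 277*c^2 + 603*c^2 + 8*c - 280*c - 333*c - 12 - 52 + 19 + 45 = -315*c^3 + 880*c^2 - 605*c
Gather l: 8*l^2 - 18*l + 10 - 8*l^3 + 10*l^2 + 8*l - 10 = -8*l^3 + 18*l^2 - 10*l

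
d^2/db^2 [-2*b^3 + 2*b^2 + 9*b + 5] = 4 - 12*b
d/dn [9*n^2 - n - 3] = 18*n - 1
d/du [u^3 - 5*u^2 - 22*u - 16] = 3*u^2 - 10*u - 22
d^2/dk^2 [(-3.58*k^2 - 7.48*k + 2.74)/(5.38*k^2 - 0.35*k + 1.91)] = (1.13686837721616e-13*k^4 - 446.490504*k^3 + 696.57012*k^2 + 430.221384*k - 91.76124)/(155.720872*k^6 - 30.39162*k^5 + 167.828562*k^4 - 21.622055*k^3 + 59.582259*k^2 - 3.830505*k + 6.967871)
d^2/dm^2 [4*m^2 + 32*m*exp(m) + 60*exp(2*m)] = 32*m*exp(m) + 240*exp(2*m) + 64*exp(m) + 8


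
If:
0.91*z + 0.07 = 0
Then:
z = -0.08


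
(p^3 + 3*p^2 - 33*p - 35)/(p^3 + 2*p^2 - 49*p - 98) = (p^2 - 4*p - 5)/(p^2 - 5*p - 14)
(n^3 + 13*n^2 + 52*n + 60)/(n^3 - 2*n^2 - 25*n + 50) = (n^2 + 8*n + 12)/(n^2 - 7*n + 10)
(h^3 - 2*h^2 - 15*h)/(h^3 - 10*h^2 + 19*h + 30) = h*(h + 3)/(h^2 - 5*h - 6)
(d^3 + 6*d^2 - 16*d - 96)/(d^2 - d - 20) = (d^2 + 2*d - 24)/(d - 5)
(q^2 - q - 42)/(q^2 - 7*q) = (q + 6)/q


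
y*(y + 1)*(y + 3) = y^3 + 4*y^2 + 3*y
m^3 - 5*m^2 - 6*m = m*(m - 6)*(m + 1)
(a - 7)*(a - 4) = a^2 - 11*a + 28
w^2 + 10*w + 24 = (w + 4)*(w + 6)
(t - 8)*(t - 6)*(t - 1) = t^3 - 15*t^2 + 62*t - 48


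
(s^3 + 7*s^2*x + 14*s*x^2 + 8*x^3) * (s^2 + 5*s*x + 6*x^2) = s^5 + 12*s^4*x + 55*s^3*x^2 + 120*s^2*x^3 + 124*s*x^4 + 48*x^5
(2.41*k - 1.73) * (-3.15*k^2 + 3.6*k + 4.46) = -7.5915*k^3 + 14.1255*k^2 + 4.5206*k - 7.7158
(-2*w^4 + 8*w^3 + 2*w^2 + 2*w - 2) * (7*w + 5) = -14*w^5 + 46*w^4 + 54*w^3 + 24*w^2 - 4*w - 10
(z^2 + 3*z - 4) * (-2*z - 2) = -2*z^3 - 8*z^2 + 2*z + 8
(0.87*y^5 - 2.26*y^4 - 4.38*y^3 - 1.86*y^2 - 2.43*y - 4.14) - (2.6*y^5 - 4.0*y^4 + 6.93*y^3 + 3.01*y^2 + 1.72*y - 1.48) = -1.73*y^5 + 1.74*y^4 - 11.31*y^3 - 4.87*y^2 - 4.15*y - 2.66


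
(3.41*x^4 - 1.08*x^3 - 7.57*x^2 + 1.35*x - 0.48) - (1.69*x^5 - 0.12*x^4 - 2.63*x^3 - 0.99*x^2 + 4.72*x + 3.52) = -1.69*x^5 + 3.53*x^4 + 1.55*x^3 - 6.58*x^2 - 3.37*x - 4.0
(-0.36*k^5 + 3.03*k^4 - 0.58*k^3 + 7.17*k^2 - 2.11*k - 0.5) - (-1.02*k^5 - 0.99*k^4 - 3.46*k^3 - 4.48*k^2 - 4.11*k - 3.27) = 0.66*k^5 + 4.02*k^4 + 2.88*k^3 + 11.65*k^2 + 2.0*k + 2.77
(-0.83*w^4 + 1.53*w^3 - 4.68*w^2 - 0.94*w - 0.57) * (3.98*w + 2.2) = -3.3034*w^5 + 4.2634*w^4 - 15.2604*w^3 - 14.0372*w^2 - 4.3366*w - 1.254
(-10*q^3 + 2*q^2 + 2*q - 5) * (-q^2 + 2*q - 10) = 10*q^5 - 22*q^4 + 102*q^3 - 11*q^2 - 30*q + 50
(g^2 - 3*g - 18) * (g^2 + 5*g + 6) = g^4 + 2*g^3 - 27*g^2 - 108*g - 108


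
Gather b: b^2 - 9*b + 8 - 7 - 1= b^2 - 9*b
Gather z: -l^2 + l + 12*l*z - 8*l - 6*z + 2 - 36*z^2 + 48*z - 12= -l^2 - 7*l - 36*z^2 + z*(12*l + 42) - 10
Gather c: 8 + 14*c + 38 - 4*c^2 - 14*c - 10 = 36 - 4*c^2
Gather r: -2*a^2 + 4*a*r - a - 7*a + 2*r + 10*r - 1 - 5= -2*a^2 - 8*a + r*(4*a + 12) - 6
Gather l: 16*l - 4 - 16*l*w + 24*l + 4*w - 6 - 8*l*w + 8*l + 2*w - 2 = l*(48 - 24*w) + 6*w - 12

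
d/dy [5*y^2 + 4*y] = 10*y + 4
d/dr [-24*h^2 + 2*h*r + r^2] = 2*h + 2*r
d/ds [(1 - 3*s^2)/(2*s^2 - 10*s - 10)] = (15*s^2 + 28*s + 5)/(2*(s^4 - 10*s^3 + 15*s^2 + 50*s + 25))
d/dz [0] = 0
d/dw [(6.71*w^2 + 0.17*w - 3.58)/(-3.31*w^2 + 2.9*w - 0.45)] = (20.0217*w^2 - 29.7386*w + 10.3055)/(10.9561*w^4 - 19.198*w^3 + 11.389*w^2 - 2.61*w + 0.2025)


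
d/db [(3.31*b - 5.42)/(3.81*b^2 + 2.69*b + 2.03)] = (-12.6111*b^2 + 41.3004*b + 21.2991)/(14.5161*b^4 + 20.4978*b^3 + 22.7047*b^2 + 10.9214*b + 4.1209)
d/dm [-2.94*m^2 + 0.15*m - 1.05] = 0.15 - 5.88*m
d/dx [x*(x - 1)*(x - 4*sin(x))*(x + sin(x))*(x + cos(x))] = -x*(x - 1)*(x - 4*sin(x))*(x + sin(x))*(sin(x) - 1) + x*(x - 1)*(x - 4*sin(x))*(x + cos(x))*(cos(x) + 1) - x*(x - 1)*(x + sin(x))*(x + cos(x))*(4*cos(x) - 1) + x*(x - 4*sin(x))*(x + sin(x))*(x + cos(x)) + (x - 1)*(x - 4*sin(x))*(x + sin(x))*(x + cos(x))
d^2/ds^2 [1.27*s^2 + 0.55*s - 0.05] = 2.54000000000000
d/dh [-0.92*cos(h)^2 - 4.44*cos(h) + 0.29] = (1.84*cos(h) + 4.44)*sin(h)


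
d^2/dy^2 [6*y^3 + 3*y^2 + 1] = 36*y + 6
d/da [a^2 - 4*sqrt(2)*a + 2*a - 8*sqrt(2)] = 2*a - 4*sqrt(2) + 2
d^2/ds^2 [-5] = 0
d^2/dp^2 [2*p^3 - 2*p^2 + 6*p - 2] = 12*p - 4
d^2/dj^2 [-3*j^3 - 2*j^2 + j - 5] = -18*j - 4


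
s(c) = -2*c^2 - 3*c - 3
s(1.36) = -10.78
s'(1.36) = -8.44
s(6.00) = -93.00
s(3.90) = -45.12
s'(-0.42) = -1.32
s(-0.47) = -2.03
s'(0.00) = -3.00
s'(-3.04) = 9.16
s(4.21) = -51.08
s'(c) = -4*c - 3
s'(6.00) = -27.00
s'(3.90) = -18.60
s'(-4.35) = 14.40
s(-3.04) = -12.36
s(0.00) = -3.00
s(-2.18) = -5.96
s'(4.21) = -19.84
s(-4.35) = -27.80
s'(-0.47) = -1.12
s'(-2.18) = 5.72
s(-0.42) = -2.09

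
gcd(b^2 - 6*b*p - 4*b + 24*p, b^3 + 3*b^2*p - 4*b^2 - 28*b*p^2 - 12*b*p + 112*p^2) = b - 4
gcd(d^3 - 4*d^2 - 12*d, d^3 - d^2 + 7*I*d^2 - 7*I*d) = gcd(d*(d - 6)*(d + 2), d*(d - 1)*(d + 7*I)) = d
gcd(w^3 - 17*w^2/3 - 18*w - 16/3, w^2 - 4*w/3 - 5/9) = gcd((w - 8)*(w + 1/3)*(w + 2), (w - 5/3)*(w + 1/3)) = w + 1/3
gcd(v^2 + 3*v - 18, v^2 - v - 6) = v - 3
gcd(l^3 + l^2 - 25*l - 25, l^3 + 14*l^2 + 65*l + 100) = l + 5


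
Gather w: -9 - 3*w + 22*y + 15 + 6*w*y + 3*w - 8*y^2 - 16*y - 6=6*w*y - 8*y^2 + 6*y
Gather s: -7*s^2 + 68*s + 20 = -7*s^2 + 68*s + 20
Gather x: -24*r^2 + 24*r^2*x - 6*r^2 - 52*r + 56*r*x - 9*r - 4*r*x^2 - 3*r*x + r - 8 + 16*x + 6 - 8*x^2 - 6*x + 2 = -30*r^2 - 60*r + x^2*(-4*r - 8) + x*(24*r^2 + 53*r + 10)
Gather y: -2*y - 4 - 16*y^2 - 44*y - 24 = -16*y^2 - 46*y - 28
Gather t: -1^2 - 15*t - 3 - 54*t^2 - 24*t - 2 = -54*t^2 - 39*t - 6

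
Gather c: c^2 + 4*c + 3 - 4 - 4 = c^2 + 4*c - 5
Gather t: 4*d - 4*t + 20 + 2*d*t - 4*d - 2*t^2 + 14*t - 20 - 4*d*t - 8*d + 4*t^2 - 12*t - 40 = -8*d + 2*t^2 + t*(-2*d - 2) - 40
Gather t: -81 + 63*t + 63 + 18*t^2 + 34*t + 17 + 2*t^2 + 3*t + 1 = 20*t^2 + 100*t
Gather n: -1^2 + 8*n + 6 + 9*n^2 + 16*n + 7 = 9*n^2 + 24*n + 12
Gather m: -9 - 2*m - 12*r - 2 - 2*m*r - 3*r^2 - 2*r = m*(-2*r - 2) - 3*r^2 - 14*r - 11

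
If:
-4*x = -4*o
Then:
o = x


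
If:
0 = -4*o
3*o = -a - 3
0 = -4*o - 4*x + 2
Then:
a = -3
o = 0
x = 1/2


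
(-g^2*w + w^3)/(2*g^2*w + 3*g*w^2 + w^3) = (-g + w)/(2*g + w)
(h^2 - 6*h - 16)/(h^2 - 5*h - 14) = (h - 8)/(h - 7)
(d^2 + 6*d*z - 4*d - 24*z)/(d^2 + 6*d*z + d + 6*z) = (d - 4)/(d + 1)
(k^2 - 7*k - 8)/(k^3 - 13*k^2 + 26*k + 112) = (k + 1)/(k^2 - 5*k - 14)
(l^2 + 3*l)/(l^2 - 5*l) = (l + 3)/(l - 5)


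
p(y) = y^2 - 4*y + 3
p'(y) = 2*y - 4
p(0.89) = 0.23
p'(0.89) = -2.22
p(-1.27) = 9.69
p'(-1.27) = -6.54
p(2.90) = -0.19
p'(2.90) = 1.80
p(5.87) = 13.98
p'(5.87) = 7.74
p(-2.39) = 18.27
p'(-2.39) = -8.78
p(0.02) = 2.92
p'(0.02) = -3.96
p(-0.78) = 6.73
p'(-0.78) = -5.56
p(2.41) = -0.83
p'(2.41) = 0.82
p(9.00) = 48.00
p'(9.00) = 14.00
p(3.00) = 0.00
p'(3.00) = 2.00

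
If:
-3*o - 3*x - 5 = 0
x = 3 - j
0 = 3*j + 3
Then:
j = -1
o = -17/3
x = 4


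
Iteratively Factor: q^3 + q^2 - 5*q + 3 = (q - 1)*(q^2 + 2*q - 3) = (q - 1)*(q + 3)*(q - 1)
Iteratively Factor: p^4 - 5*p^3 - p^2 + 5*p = (p + 1)*(p^3 - 6*p^2 + 5*p) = p*(p + 1)*(p^2 - 6*p + 5) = p*(p - 1)*(p + 1)*(p - 5)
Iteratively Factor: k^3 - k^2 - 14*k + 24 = (k - 3)*(k^2 + 2*k - 8) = (k - 3)*(k + 4)*(k - 2)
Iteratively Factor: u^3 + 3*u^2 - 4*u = (u + 4)*(u^2 - u) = u*(u + 4)*(u - 1)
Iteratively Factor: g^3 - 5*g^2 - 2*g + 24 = (g - 3)*(g^2 - 2*g - 8) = (g - 4)*(g - 3)*(g + 2)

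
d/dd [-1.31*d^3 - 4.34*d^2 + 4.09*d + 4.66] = -3.93*d^2 - 8.68*d + 4.09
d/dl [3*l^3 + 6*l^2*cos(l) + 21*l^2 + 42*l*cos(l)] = -6*l^2*sin(l) + 9*l^2 - 42*l*sin(l) + 12*l*cos(l) + 42*l + 42*cos(l)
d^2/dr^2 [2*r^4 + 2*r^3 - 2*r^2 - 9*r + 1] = 24*r^2 + 12*r - 4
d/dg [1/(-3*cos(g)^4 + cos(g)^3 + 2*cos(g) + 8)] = (-12*cos(g)^3 + 3*cos(g)^2 + 2)*sin(g)/(-3*cos(g)^4 + cos(g)^3 + 2*cos(g) + 8)^2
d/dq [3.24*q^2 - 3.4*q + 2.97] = 6.48*q - 3.4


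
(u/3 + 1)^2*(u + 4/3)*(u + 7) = u^4/9 + 43*u^3/27 + 205*u^2/27 + 131*u/9 + 28/3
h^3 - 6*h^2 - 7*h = h*(h - 7)*(h + 1)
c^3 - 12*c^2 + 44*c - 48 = (c - 6)*(c - 4)*(c - 2)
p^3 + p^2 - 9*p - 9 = (p - 3)*(p + 1)*(p + 3)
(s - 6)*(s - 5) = s^2 - 11*s + 30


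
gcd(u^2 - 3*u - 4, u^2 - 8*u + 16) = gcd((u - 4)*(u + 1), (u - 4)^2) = u - 4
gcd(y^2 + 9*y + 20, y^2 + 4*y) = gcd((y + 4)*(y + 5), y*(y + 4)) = y + 4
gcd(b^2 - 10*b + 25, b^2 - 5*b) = b - 5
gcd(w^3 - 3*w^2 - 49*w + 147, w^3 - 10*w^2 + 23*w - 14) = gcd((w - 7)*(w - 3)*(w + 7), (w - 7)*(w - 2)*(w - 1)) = w - 7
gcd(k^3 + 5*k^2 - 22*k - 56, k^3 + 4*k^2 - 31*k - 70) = k^2 + 9*k + 14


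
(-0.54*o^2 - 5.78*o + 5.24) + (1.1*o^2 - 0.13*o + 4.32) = 0.56*o^2 - 5.91*o + 9.56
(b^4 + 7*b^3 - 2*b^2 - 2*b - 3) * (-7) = -7*b^4 - 49*b^3 + 14*b^2 + 14*b + 21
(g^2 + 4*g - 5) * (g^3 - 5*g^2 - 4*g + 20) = g^5 - g^4 - 29*g^3 + 29*g^2 + 100*g - 100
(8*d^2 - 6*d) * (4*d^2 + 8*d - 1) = 32*d^4 + 40*d^3 - 56*d^2 + 6*d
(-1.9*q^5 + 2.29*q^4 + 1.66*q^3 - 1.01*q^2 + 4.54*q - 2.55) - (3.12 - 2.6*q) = -1.9*q^5 + 2.29*q^4 + 1.66*q^3 - 1.01*q^2 + 7.14*q - 5.67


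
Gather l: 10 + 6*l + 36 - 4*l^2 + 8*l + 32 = -4*l^2 + 14*l + 78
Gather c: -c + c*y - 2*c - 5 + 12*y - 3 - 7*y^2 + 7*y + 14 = c*(y - 3) - 7*y^2 + 19*y + 6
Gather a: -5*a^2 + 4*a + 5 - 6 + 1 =-5*a^2 + 4*a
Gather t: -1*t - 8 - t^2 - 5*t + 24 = -t^2 - 6*t + 16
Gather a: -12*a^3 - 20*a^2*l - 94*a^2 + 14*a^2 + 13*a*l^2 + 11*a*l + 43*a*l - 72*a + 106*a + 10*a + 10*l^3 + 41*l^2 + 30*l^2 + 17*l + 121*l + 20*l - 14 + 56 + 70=-12*a^3 + a^2*(-20*l - 80) + a*(13*l^2 + 54*l + 44) + 10*l^3 + 71*l^2 + 158*l + 112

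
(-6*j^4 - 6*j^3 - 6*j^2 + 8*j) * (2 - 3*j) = 18*j^5 + 6*j^4 + 6*j^3 - 36*j^2 + 16*j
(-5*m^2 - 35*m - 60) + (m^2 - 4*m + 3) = -4*m^2 - 39*m - 57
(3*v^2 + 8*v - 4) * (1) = 3*v^2 + 8*v - 4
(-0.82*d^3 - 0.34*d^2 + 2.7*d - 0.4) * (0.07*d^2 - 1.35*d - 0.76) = -0.0574*d^5 + 1.0832*d^4 + 1.2712*d^3 - 3.4146*d^2 - 1.512*d + 0.304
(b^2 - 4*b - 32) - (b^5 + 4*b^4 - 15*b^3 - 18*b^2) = -b^5 - 4*b^4 + 15*b^3 + 19*b^2 - 4*b - 32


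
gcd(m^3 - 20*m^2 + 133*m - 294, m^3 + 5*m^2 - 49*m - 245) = m - 7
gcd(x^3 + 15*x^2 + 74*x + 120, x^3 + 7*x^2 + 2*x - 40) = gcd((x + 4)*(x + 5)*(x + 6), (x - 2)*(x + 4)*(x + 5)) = x^2 + 9*x + 20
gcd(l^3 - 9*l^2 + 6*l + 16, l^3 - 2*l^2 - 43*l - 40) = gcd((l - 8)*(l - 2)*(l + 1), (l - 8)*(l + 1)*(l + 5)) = l^2 - 7*l - 8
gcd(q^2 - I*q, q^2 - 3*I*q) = q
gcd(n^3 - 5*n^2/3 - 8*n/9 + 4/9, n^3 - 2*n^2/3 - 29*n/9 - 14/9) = n + 2/3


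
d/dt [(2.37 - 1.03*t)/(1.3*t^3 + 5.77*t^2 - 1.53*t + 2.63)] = (2.678*t^3 - 3.2999*t^2 - 27.3498*t + 0.9172)/(1.69*t^6 + 15.002*t^5 + 29.3149*t^4 - 10.8182*t^3 + 32.6911*t^2 - 8.0478*t + 6.9169)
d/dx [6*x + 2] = 6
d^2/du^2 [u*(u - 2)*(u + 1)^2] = 12*u^2 - 6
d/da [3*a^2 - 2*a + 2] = 6*a - 2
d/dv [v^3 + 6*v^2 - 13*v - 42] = 3*v^2 + 12*v - 13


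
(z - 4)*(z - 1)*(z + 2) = z^3 - 3*z^2 - 6*z + 8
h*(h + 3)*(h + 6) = h^3 + 9*h^2 + 18*h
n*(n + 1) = n^2 + n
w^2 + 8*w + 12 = (w + 2)*(w + 6)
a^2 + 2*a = a*(a + 2)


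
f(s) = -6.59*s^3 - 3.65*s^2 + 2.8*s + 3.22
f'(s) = -19.77*s^2 - 7.3*s + 2.8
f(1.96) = -54.93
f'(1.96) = -87.46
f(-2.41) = 67.52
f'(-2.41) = -94.43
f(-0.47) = 1.78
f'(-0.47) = 1.86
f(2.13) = -71.06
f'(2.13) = -102.44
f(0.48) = 2.99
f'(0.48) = -5.26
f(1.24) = -11.48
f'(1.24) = -36.65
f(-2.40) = 66.58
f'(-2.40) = -93.56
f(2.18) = -76.30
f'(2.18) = -107.07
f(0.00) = 3.22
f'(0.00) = 2.80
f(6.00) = -1534.82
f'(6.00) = -752.72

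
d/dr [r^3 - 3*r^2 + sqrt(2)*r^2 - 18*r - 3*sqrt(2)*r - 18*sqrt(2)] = 3*r^2 - 6*r + 2*sqrt(2)*r - 18 - 3*sqrt(2)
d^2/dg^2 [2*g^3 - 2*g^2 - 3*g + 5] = 12*g - 4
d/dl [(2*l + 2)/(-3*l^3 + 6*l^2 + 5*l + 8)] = 6*(2*l^3 + l^2 - 4*l + 1)/(9*l^6 - 36*l^5 + 6*l^4 + 12*l^3 + 121*l^2 + 80*l + 64)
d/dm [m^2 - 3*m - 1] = 2*m - 3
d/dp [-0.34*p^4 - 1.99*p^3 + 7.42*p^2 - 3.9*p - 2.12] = -1.36*p^3 - 5.97*p^2 + 14.84*p - 3.9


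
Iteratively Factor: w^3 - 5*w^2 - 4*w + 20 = (w + 2)*(w^2 - 7*w + 10) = (w - 2)*(w + 2)*(w - 5)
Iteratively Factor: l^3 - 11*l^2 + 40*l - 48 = (l - 4)*(l^2 - 7*l + 12) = (l - 4)*(l - 3)*(l - 4)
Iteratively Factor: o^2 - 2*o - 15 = (o - 5)*(o + 3)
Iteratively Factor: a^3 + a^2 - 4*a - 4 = (a + 1)*(a^2 - 4) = (a - 2)*(a + 1)*(a + 2)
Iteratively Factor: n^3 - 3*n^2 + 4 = (n + 1)*(n^2 - 4*n + 4) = (n - 2)*(n + 1)*(n - 2)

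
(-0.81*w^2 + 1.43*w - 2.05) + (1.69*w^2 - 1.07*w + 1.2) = 0.88*w^2 + 0.36*w - 0.85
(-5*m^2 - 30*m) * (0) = 0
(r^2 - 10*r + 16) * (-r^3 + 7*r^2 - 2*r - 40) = -r^5 + 17*r^4 - 88*r^3 + 92*r^2 + 368*r - 640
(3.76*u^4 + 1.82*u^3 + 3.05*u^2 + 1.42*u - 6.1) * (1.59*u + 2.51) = 5.9784*u^5 + 12.3314*u^4 + 9.4177*u^3 + 9.9133*u^2 - 6.1348*u - 15.311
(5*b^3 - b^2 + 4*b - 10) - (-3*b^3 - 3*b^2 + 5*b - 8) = 8*b^3 + 2*b^2 - b - 2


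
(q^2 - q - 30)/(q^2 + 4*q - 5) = (q - 6)/(q - 1)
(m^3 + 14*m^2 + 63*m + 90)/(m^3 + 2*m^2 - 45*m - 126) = (m + 5)/(m - 7)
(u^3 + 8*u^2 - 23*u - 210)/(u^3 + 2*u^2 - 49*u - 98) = (u^2 + u - 30)/(u^2 - 5*u - 14)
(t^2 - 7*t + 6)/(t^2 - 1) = (t - 6)/(t + 1)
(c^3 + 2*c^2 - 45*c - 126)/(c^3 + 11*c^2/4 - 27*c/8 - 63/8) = 8*(c^2 - c - 42)/(8*c^2 - 2*c - 21)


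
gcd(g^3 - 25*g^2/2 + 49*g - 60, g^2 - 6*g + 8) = g - 4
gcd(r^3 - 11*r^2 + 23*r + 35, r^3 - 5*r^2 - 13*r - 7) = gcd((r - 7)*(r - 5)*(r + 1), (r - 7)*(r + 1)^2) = r^2 - 6*r - 7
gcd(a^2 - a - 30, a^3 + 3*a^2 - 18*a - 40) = a + 5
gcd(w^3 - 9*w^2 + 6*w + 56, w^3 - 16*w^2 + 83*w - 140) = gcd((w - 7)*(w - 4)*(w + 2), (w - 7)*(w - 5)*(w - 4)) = w^2 - 11*w + 28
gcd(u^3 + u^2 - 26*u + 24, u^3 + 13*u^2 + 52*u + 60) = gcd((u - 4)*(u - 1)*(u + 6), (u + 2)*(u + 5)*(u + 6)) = u + 6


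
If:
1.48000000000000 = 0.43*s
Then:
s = 3.44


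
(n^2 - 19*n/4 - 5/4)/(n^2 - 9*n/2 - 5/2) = (4*n + 1)/(2*(2*n + 1))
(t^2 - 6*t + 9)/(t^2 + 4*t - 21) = (t - 3)/(t + 7)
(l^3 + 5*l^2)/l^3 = (l + 5)/l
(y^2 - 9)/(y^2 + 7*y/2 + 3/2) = 2*(y - 3)/(2*y + 1)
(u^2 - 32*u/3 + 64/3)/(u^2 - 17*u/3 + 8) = (u - 8)/(u - 3)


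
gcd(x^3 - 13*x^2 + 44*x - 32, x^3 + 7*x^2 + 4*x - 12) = x - 1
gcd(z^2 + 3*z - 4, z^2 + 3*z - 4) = z^2 + 3*z - 4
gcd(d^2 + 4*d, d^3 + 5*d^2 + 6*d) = d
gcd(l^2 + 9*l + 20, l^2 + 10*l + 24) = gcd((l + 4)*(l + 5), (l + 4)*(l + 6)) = l + 4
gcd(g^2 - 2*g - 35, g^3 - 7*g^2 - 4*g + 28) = g - 7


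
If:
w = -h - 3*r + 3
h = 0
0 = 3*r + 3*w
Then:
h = 0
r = 3/2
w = -3/2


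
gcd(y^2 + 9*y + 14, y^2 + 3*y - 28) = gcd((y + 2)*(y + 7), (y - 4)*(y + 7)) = y + 7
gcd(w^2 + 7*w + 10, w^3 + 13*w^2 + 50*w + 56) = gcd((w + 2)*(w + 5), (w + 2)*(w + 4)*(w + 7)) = w + 2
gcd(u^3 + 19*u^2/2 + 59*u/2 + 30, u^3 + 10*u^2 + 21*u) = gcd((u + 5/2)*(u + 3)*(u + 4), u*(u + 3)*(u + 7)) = u + 3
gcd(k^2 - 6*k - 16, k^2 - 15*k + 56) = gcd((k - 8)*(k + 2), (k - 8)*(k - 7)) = k - 8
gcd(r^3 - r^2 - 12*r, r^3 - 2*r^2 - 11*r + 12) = r^2 - r - 12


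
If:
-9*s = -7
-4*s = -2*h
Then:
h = 14/9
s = 7/9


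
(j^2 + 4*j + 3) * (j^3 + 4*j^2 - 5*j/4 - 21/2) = j^5 + 8*j^4 + 71*j^3/4 - 7*j^2/2 - 183*j/4 - 63/2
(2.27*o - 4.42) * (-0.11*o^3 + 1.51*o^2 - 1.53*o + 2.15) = -0.2497*o^4 + 3.9139*o^3 - 10.1473*o^2 + 11.6431*o - 9.503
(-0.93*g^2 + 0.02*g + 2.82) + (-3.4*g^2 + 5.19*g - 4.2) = -4.33*g^2 + 5.21*g - 1.38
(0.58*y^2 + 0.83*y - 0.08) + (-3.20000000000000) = 0.58*y^2 + 0.83*y - 3.28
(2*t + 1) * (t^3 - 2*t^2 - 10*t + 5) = 2*t^4 - 3*t^3 - 22*t^2 + 5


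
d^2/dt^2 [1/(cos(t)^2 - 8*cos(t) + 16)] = 2*(-4*cos(t) - cos(2*t) + 2)/(cos(t) - 4)^4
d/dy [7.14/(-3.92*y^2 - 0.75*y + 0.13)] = (55.9776*y + 5.355)/(3.92*y^2 + 0.75*y - 0.13)^2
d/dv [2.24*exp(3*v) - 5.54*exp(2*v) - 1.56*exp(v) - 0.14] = (6.72*exp(2*v) - 11.08*exp(v) - 1.56)*exp(v)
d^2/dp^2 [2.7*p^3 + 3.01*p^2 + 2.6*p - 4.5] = 16.2*p + 6.02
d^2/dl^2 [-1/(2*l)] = -1/l^3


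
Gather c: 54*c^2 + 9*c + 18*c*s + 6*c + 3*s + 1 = 54*c^2 + c*(18*s + 15) + 3*s + 1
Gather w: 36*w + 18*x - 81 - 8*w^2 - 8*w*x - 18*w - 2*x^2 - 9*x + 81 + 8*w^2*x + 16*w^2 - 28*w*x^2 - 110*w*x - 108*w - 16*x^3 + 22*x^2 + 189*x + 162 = w^2*(8*x + 8) + w*(-28*x^2 - 118*x - 90) - 16*x^3 + 20*x^2 + 198*x + 162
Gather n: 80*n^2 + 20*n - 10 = 80*n^2 + 20*n - 10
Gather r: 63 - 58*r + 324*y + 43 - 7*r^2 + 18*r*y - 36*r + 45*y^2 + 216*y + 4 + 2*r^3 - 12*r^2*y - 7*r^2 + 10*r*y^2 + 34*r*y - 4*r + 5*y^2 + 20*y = 2*r^3 + r^2*(-12*y - 14) + r*(10*y^2 + 52*y - 98) + 50*y^2 + 560*y + 110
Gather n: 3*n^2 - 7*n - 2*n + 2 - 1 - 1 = 3*n^2 - 9*n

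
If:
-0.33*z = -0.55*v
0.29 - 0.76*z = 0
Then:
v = 0.23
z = 0.38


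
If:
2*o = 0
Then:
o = 0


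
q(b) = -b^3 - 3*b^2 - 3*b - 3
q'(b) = -3*b^2 - 6*b - 3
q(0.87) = -8.54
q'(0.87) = -10.49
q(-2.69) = 2.83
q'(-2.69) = -8.57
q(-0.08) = -2.78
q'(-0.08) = -2.54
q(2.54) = -46.36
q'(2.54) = -37.59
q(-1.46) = -1.90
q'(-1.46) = -0.63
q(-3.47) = 13.07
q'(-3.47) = -18.30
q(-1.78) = -1.53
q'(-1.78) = -1.83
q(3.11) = -71.43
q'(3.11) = -50.68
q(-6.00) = 123.00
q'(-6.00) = -75.00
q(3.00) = -66.00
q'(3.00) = -48.00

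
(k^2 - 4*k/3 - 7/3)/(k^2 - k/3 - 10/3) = (-3*k^2 + 4*k + 7)/(-3*k^2 + k + 10)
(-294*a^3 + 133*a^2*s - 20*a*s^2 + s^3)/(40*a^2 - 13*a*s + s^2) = (-294*a^3 + 133*a^2*s - 20*a*s^2 + s^3)/(40*a^2 - 13*a*s + s^2)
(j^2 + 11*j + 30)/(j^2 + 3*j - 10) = (j + 6)/(j - 2)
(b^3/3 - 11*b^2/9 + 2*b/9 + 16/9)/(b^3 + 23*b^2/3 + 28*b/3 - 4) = (3*b^3 - 11*b^2 + 2*b + 16)/(3*(3*b^3 + 23*b^2 + 28*b - 12))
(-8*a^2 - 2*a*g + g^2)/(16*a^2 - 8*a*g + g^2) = (-2*a - g)/(4*a - g)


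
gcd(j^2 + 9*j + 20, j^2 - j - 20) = j + 4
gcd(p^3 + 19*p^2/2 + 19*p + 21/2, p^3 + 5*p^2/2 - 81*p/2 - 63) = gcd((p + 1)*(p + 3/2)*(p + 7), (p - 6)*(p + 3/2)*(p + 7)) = p^2 + 17*p/2 + 21/2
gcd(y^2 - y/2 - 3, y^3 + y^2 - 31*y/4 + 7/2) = y - 2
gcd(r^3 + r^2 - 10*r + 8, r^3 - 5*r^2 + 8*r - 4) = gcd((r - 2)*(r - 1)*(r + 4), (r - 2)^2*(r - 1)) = r^2 - 3*r + 2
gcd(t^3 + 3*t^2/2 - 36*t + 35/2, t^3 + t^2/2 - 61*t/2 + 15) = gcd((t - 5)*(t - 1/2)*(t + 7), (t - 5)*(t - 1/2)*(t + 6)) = t^2 - 11*t/2 + 5/2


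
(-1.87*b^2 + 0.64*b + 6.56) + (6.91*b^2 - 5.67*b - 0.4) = 5.04*b^2 - 5.03*b + 6.16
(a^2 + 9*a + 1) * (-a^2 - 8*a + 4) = -a^4 - 17*a^3 - 69*a^2 + 28*a + 4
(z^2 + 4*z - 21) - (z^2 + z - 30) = 3*z + 9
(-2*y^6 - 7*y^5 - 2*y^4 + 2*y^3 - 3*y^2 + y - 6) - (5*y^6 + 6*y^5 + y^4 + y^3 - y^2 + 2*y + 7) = -7*y^6 - 13*y^5 - 3*y^4 + y^3 - 2*y^2 - y - 13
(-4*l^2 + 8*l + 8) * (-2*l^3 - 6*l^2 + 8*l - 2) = 8*l^5 + 8*l^4 - 96*l^3 + 24*l^2 + 48*l - 16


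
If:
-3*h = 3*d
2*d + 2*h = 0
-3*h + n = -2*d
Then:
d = -n/5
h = n/5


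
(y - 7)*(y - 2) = y^2 - 9*y + 14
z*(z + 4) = z^2 + 4*z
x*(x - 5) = x^2 - 5*x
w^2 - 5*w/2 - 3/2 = (w - 3)*(w + 1/2)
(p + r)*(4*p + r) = 4*p^2 + 5*p*r + r^2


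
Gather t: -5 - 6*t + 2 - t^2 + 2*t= -t^2 - 4*t - 3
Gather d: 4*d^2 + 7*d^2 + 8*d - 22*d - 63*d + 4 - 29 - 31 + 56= 11*d^2 - 77*d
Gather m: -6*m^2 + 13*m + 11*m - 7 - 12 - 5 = -6*m^2 + 24*m - 24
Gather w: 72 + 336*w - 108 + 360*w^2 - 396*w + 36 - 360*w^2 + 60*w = 0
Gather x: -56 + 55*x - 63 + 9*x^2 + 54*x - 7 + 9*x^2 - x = 18*x^2 + 108*x - 126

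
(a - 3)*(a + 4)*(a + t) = a^3 + a^2*t + a^2 + a*t - 12*a - 12*t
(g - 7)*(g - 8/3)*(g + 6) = g^3 - 11*g^2/3 - 118*g/3 + 112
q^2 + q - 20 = (q - 4)*(q + 5)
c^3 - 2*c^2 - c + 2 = (c - 2)*(c - 1)*(c + 1)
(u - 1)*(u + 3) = u^2 + 2*u - 3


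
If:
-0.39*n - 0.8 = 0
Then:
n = -2.05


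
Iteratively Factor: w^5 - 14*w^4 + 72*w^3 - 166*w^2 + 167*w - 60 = (w - 5)*(w^4 - 9*w^3 + 27*w^2 - 31*w + 12) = (w - 5)*(w - 1)*(w^3 - 8*w^2 + 19*w - 12) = (w - 5)*(w - 1)^2*(w^2 - 7*w + 12) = (w - 5)*(w - 3)*(w - 1)^2*(w - 4)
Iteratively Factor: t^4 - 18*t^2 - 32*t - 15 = (t + 1)*(t^3 - t^2 - 17*t - 15) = (t + 1)*(t + 3)*(t^2 - 4*t - 5) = (t - 5)*(t + 1)*(t + 3)*(t + 1)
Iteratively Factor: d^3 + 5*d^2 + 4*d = (d)*(d^2 + 5*d + 4) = d*(d + 1)*(d + 4)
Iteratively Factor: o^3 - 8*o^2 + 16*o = (o)*(o^2 - 8*o + 16) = o*(o - 4)*(o - 4)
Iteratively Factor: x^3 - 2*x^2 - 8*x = (x)*(x^2 - 2*x - 8) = x*(x - 4)*(x + 2)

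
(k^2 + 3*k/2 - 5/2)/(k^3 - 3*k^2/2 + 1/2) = (2*k + 5)/(2*k^2 - k - 1)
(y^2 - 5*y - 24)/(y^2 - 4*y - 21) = (y - 8)/(y - 7)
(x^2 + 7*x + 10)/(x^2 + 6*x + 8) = (x + 5)/(x + 4)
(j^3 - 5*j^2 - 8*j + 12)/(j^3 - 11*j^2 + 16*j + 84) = (j - 1)/(j - 7)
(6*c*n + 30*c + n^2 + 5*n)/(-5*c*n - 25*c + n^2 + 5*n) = (-6*c - n)/(5*c - n)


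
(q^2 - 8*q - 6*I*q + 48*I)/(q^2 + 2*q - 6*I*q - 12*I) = (q - 8)/(q + 2)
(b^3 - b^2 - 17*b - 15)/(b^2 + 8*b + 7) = (b^2 - 2*b - 15)/(b + 7)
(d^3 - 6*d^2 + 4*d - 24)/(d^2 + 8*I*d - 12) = (d^2 - 2*d*(3 + I) + 12*I)/(d + 6*I)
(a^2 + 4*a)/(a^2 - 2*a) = (a + 4)/(a - 2)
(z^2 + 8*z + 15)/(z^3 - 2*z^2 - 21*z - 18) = (z + 5)/(z^2 - 5*z - 6)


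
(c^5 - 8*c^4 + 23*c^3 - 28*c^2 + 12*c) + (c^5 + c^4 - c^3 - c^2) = 2*c^5 - 7*c^4 + 22*c^3 - 29*c^2 + 12*c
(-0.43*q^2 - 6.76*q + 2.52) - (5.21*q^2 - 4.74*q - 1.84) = -5.64*q^2 - 2.02*q + 4.36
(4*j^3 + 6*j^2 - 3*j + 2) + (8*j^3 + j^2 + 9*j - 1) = 12*j^3 + 7*j^2 + 6*j + 1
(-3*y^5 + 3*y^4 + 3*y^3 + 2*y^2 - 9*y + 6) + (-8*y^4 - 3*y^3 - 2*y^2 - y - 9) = -3*y^5 - 5*y^4 - 10*y - 3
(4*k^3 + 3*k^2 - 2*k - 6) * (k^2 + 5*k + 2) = 4*k^5 + 23*k^4 + 21*k^3 - 10*k^2 - 34*k - 12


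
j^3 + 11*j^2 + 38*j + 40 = (j + 2)*(j + 4)*(j + 5)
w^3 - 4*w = w*(w - 2)*(w + 2)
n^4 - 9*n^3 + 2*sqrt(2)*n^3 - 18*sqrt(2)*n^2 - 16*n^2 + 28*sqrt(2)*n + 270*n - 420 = (n - 7)*(n - 2)*(n - 3*sqrt(2))*(n + 5*sqrt(2))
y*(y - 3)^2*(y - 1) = y^4 - 7*y^3 + 15*y^2 - 9*y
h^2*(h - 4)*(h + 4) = h^4 - 16*h^2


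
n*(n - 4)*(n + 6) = n^3 + 2*n^2 - 24*n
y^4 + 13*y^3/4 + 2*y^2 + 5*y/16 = y*(y + 1/4)*(y + 1/2)*(y + 5/2)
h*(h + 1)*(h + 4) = h^3 + 5*h^2 + 4*h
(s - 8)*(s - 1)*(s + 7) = s^3 - 2*s^2 - 55*s + 56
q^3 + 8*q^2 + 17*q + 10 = (q + 1)*(q + 2)*(q + 5)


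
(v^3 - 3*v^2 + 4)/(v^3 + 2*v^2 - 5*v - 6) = (v - 2)/(v + 3)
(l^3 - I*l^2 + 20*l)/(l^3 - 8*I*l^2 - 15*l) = (l + 4*I)/(l - 3*I)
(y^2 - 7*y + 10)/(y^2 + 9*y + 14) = (y^2 - 7*y + 10)/(y^2 + 9*y + 14)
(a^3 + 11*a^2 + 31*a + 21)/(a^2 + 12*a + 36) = (a^3 + 11*a^2 + 31*a + 21)/(a^2 + 12*a + 36)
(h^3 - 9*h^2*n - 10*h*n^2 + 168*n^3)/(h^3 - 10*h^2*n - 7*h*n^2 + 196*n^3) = (h - 6*n)/(h - 7*n)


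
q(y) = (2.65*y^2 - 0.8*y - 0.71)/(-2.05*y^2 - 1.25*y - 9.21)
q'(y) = (4.1*y + 1.25)*(2.65*y^2 - 0.8*y - 0.71)/(-2.05*y^2 - 1.25*y - 9.21)^2 + (5.3*y - 0.8)/(-2.05*y^2 - 1.25*y - 9.21)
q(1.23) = -0.17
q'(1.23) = -0.34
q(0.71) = -0.01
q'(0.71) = -0.26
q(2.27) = -0.49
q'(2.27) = -0.27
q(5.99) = -0.99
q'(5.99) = -0.06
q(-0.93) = -0.24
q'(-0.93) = 0.52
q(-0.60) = -0.08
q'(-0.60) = 0.42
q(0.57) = 0.03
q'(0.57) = -0.22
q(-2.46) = -0.93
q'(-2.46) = 0.30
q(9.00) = -1.11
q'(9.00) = -0.02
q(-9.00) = -1.35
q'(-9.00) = 0.00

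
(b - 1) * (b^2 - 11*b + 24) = b^3 - 12*b^2 + 35*b - 24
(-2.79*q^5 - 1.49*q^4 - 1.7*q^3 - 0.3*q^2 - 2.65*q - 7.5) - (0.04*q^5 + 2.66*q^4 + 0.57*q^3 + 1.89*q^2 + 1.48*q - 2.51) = -2.83*q^5 - 4.15*q^4 - 2.27*q^3 - 2.19*q^2 - 4.13*q - 4.99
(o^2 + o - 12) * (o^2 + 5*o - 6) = o^4 + 6*o^3 - 13*o^2 - 66*o + 72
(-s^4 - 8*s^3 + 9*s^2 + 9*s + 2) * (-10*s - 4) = 10*s^5 + 84*s^4 - 58*s^3 - 126*s^2 - 56*s - 8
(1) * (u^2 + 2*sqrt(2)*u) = u^2 + 2*sqrt(2)*u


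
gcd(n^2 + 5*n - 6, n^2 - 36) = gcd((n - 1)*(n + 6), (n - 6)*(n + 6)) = n + 6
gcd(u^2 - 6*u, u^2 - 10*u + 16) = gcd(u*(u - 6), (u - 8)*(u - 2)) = 1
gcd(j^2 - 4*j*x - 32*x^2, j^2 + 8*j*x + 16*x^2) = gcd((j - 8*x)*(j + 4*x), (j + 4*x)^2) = j + 4*x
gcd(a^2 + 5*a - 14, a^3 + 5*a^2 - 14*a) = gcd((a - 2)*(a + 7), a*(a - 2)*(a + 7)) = a^2 + 5*a - 14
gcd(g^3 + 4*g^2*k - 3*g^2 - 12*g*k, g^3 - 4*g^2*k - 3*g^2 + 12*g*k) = g^2 - 3*g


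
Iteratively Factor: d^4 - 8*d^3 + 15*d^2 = (d - 3)*(d^3 - 5*d^2) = d*(d - 3)*(d^2 - 5*d) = d*(d - 5)*(d - 3)*(d)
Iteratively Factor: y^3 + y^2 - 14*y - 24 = (y - 4)*(y^2 + 5*y + 6) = (y - 4)*(y + 3)*(y + 2)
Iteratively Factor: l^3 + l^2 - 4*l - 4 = (l + 1)*(l^2 - 4) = (l + 1)*(l + 2)*(l - 2)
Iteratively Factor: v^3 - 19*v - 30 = (v + 3)*(v^2 - 3*v - 10) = (v - 5)*(v + 3)*(v + 2)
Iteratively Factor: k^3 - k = (k + 1)*(k^2 - k) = k*(k + 1)*(k - 1)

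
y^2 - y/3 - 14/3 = (y - 7/3)*(y + 2)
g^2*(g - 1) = g^3 - g^2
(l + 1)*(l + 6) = l^2 + 7*l + 6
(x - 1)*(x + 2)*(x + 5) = x^3 + 6*x^2 + 3*x - 10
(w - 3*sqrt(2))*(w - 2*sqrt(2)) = w^2 - 5*sqrt(2)*w + 12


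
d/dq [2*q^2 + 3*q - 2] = 4*q + 3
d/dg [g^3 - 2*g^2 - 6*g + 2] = 3*g^2 - 4*g - 6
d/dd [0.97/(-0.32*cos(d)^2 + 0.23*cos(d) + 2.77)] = (0.2231 - 0.6208*cos(d))*sin(d)/(-0.32*cos(d)^2 + 0.23*cos(d) + 2.77)^2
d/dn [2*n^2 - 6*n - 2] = 4*n - 6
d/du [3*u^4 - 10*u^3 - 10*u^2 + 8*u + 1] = 12*u^3 - 30*u^2 - 20*u + 8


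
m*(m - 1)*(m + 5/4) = m^3 + m^2/4 - 5*m/4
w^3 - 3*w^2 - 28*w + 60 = (w - 6)*(w - 2)*(w + 5)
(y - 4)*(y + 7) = y^2 + 3*y - 28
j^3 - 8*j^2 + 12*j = j*(j - 6)*(j - 2)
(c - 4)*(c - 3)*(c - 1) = c^3 - 8*c^2 + 19*c - 12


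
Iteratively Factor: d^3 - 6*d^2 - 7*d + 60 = (d + 3)*(d^2 - 9*d + 20) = (d - 4)*(d + 3)*(d - 5)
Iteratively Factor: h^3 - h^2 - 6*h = (h)*(h^2 - h - 6) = h*(h - 3)*(h + 2)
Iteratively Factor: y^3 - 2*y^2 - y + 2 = (y + 1)*(y^2 - 3*y + 2) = (y - 2)*(y + 1)*(y - 1)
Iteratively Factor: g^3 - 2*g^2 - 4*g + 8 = (g + 2)*(g^2 - 4*g + 4) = (g - 2)*(g + 2)*(g - 2)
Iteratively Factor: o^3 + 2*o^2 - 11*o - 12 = (o + 1)*(o^2 + o - 12) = (o + 1)*(o + 4)*(o - 3)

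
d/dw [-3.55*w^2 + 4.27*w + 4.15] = 4.27 - 7.1*w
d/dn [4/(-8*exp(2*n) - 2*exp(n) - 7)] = (64*exp(n) + 8)*exp(n)/(8*exp(2*n) + 2*exp(n) + 7)^2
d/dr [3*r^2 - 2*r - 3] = 6*r - 2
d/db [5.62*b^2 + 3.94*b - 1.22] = 11.24*b + 3.94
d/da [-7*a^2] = -14*a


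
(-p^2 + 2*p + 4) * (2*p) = -2*p^3 + 4*p^2 + 8*p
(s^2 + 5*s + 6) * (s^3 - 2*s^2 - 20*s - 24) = s^5 + 3*s^4 - 24*s^3 - 136*s^2 - 240*s - 144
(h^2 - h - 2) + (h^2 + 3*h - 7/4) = 2*h^2 + 2*h - 15/4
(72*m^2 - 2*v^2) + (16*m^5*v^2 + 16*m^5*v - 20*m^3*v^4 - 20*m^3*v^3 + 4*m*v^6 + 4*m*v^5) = 16*m^5*v^2 + 16*m^5*v - 20*m^3*v^4 - 20*m^3*v^3 + 72*m^2 + 4*m*v^6 + 4*m*v^5 - 2*v^2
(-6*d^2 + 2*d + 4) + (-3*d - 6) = -6*d^2 - d - 2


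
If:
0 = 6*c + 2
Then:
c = -1/3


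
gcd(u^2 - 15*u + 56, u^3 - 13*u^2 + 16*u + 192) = u - 8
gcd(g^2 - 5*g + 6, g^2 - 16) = 1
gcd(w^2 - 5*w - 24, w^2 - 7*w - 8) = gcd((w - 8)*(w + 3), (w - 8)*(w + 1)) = w - 8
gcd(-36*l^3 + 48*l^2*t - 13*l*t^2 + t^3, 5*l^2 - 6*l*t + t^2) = -l + t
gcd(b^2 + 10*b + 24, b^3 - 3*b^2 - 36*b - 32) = b + 4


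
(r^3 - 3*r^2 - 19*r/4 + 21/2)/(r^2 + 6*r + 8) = (r^2 - 5*r + 21/4)/(r + 4)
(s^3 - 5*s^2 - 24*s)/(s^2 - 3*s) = (s^2 - 5*s - 24)/(s - 3)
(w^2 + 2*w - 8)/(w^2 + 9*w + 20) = (w - 2)/(w + 5)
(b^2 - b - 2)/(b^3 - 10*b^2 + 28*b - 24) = (b + 1)/(b^2 - 8*b + 12)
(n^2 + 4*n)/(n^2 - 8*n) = (n + 4)/(n - 8)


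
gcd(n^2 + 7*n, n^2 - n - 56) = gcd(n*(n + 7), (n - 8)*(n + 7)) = n + 7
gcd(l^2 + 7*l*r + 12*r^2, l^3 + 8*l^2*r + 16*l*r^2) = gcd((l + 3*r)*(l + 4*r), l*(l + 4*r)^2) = l + 4*r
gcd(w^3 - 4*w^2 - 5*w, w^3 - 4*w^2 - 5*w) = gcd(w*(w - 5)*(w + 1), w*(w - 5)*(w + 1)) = w^3 - 4*w^2 - 5*w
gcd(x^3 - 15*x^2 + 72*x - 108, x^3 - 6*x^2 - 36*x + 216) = x^2 - 12*x + 36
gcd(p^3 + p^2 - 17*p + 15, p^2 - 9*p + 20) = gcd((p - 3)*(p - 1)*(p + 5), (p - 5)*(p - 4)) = 1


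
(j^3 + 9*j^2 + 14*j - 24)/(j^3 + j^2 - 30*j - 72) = (j^2 + 5*j - 6)/(j^2 - 3*j - 18)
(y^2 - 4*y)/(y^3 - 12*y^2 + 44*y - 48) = y/(y^2 - 8*y + 12)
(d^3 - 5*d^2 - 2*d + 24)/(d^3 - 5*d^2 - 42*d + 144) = (d^2 - 2*d - 8)/(d^2 - 2*d - 48)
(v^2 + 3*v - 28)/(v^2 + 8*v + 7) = (v - 4)/(v + 1)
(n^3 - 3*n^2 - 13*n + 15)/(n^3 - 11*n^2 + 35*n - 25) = (n + 3)/(n - 5)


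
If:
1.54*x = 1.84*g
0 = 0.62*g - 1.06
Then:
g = 1.71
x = 2.04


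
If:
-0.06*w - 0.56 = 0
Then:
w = -9.33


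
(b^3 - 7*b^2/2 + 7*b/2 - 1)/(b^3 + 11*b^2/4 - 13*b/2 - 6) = 2*(2*b^2 - 3*b + 1)/(4*b^2 + 19*b + 12)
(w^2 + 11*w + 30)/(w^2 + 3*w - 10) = (w + 6)/(w - 2)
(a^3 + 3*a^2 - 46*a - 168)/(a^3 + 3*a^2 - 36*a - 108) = (a^2 - 3*a - 28)/(a^2 - 3*a - 18)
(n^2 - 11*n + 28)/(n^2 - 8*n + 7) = (n - 4)/(n - 1)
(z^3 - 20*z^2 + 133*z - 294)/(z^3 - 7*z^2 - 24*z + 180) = (z^2 - 14*z + 49)/(z^2 - z - 30)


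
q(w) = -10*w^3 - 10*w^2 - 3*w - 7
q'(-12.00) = -4083.00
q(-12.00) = 15869.00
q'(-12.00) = -4083.00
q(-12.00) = 15869.00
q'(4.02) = -568.21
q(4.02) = -830.31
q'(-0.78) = -5.65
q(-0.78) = -6.00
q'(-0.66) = -2.87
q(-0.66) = -6.50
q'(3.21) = -376.32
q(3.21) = -450.43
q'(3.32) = -400.07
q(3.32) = -493.13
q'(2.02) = -165.81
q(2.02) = -136.29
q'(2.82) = -297.97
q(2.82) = -319.24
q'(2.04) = -168.65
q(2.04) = -139.63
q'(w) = -30*w^2 - 20*w - 3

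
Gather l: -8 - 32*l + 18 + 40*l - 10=8*l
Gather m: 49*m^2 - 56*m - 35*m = 49*m^2 - 91*m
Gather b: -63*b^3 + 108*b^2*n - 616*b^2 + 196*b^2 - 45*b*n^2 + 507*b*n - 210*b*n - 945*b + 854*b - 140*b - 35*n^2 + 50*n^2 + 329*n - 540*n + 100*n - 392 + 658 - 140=-63*b^3 + b^2*(108*n - 420) + b*(-45*n^2 + 297*n - 231) + 15*n^2 - 111*n + 126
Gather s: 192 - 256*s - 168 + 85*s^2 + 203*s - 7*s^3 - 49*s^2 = -7*s^3 + 36*s^2 - 53*s + 24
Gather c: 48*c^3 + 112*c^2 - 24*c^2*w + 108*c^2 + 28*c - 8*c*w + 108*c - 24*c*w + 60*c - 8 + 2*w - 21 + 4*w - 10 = 48*c^3 + c^2*(220 - 24*w) + c*(196 - 32*w) + 6*w - 39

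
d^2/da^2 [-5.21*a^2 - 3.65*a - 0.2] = -10.4200000000000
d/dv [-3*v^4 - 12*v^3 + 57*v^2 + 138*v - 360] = -12*v^3 - 36*v^2 + 114*v + 138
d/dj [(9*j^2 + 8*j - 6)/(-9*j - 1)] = (-81*j^2 - 18*j - 62)/(81*j^2 + 18*j + 1)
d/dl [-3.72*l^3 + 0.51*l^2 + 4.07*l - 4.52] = -11.16*l^2 + 1.02*l + 4.07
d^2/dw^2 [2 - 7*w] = 0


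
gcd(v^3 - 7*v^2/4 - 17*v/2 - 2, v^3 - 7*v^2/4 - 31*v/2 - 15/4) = v + 1/4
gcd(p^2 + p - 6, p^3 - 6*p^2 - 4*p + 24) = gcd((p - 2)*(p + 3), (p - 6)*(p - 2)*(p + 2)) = p - 2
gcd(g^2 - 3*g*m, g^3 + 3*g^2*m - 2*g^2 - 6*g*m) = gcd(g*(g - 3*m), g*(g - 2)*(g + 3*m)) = g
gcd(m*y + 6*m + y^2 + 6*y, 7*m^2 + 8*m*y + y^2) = m + y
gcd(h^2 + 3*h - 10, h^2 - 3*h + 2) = h - 2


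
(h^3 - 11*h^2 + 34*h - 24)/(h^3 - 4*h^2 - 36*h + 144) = (h - 1)/(h + 6)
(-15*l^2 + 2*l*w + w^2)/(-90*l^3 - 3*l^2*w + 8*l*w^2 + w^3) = 1/(6*l + w)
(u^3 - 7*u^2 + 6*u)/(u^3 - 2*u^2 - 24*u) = (u - 1)/(u + 4)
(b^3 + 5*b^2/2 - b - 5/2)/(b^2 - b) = b + 7/2 + 5/(2*b)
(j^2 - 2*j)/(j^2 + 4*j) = (j - 2)/(j + 4)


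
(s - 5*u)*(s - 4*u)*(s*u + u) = s^3*u - 9*s^2*u^2 + s^2*u + 20*s*u^3 - 9*s*u^2 + 20*u^3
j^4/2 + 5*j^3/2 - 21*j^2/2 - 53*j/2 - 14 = (j/2 + 1/2)*(j - 4)*(j + 1)*(j + 7)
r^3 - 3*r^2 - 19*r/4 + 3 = (r - 4)*(r - 1/2)*(r + 3/2)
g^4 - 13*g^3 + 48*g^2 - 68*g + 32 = (g - 8)*(g - 2)^2*(g - 1)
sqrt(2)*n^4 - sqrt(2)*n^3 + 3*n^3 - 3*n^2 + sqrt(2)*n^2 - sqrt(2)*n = n*(n - 1)*(n + sqrt(2))*(sqrt(2)*n + 1)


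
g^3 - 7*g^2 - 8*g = g*(g - 8)*(g + 1)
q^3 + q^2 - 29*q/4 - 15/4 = (q - 5/2)*(q + 1/2)*(q + 3)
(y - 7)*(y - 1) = y^2 - 8*y + 7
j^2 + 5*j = j*(j + 5)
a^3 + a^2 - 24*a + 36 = (a - 3)*(a - 2)*(a + 6)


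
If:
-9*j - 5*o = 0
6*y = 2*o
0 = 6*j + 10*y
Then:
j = -5*y/3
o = 3*y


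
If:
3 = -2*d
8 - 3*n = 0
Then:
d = -3/2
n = 8/3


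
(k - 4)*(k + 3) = k^2 - k - 12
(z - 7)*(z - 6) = z^2 - 13*z + 42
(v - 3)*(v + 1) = v^2 - 2*v - 3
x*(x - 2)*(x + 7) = x^3 + 5*x^2 - 14*x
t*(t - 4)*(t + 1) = t^3 - 3*t^2 - 4*t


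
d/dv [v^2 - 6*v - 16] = 2*v - 6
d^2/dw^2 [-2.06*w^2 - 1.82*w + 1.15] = -4.12000000000000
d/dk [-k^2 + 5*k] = 5 - 2*k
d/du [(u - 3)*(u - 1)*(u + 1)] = 3*u^2 - 6*u - 1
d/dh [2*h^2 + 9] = 4*h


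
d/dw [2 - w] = -1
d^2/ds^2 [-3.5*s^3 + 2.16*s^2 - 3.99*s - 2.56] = 4.32 - 21.0*s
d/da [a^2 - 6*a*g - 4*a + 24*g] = 2*a - 6*g - 4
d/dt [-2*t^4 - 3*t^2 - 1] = -8*t^3 - 6*t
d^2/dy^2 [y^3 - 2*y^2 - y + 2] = 6*y - 4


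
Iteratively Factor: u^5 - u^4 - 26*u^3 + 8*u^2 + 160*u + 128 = (u - 4)*(u^4 + 3*u^3 - 14*u^2 - 48*u - 32) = (u - 4)*(u + 1)*(u^3 + 2*u^2 - 16*u - 32) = (u - 4)*(u + 1)*(u + 2)*(u^2 - 16) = (u - 4)*(u + 1)*(u + 2)*(u + 4)*(u - 4)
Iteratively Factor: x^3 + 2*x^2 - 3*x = (x - 1)*(x^2 + 3*x) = (x - 1)*(x + 3)*(x)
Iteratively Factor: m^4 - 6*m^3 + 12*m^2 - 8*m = (m)*(m^3 - 6*m^2 + 12*m - 8) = m*(m - 2)*(m^2 - 4*m + 4) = m*(m - 2)^2*(m - 2)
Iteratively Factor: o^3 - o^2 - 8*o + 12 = (o + 3)*(o^2 - 4*o + 4) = (o - 2)*(o + 3)*(o - 2)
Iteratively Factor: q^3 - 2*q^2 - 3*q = (q + 1)*(q^2 - 3*q) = (q - 3)*(q + 1)*(q)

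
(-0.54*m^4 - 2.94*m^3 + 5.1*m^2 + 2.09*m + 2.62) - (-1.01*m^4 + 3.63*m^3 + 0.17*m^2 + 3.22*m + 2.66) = 0.47*m^4 - 6.57*m^3 + 4.93*m^2 - 1.13*m - 0.04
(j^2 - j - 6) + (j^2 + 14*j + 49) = 2*j^2 + 13*j + 43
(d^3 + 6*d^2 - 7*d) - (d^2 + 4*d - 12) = d^3 + 5*d^2 - 11*d + 12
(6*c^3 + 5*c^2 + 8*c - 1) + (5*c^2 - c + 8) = 6*c^3 + 10*c^2 + 7*c + 7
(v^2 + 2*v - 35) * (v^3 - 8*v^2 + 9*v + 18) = v^5 - 6*v^4 - 42*v^3 + 316*v^2 - 279*v - 630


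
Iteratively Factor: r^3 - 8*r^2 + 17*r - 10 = (r - 1)*(r^2 - 7*r + 10) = (r - 5)*(r - 1)*(r - 2)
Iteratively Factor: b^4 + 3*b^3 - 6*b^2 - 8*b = (b)*(b^3 + 3*b^2 - 6*b - 8) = b*(b + 4)*(b^2 - b - 2) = b*(b + 1)*(b + 4)*(b - 2)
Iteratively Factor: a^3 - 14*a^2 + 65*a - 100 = (a - 4)*(a^2 - 10*a + 25) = (a - 5)*(a - 4)*(a - 5)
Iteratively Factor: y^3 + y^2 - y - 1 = (y + 1)*(y^2 - 1) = (y - 1)*(y + 1)*(y + 1)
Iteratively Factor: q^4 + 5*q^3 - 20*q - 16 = (q + 2)*(q^3 + 3*q^2 - 6*q - 8) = (q - 2)*(q + 2)*(q^2 + 5*q + 4) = (q - 2)*(q + 1)*(q + 2)*(q + 4)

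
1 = 1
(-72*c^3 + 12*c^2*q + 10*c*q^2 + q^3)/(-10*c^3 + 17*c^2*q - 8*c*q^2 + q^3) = (36*c^2 + 12*c*q + q^2)/(5*c^2 - 6*c*q + q^2)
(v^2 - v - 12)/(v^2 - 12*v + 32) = (v + 3)/(v - 8)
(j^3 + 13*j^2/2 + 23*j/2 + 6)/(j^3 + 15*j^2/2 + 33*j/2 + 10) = (2*j + 3)/(2*j + 5)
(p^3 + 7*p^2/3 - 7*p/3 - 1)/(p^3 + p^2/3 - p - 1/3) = (p + 3)/(p + 1)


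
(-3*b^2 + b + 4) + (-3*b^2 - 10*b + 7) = -6*b^2 - 9*b + 11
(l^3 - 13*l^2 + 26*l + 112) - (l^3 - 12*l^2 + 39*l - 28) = -l^2 - 13*l + 140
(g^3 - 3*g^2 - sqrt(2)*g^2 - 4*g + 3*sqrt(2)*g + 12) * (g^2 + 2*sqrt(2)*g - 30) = g^5 - 3*g^4 + sqrt(2)*g^4 - 38*g^3 - 3*sqrt(2)*g^3 + 22*sqrt(2)*g^2 + 114*g^2 - 66*sqrt(2)*g + 120*g - 360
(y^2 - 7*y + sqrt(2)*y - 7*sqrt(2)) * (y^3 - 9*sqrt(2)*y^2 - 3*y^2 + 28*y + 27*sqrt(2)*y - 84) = y^5 - 8*sqrt(2)*y^4 - 10*y^4 + 31*y^3 + 80*sqrt(2)*y^3 - 140*sqrt(2)*y^2 - 100*y^2 - 280*sqrt(2)*y + 210*y + 588*sqrt(2)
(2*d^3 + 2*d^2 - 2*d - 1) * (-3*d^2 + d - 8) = -6*d^5 - 4*d^4 - 8*d^3 - 15*d^2 + 15*d + 8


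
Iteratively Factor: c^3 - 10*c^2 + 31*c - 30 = (c - 5)*(c^2 - 5*c + 6) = (c - 5)*(c - 3)*(c - 2)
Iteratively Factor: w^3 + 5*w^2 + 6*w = (w)*(w^2 + 5*w + 6) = w*(w + 3)*(w + 2)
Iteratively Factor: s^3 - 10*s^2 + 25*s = (s - 5)*(s^2 - 5*s) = (s - 5)^2*(s)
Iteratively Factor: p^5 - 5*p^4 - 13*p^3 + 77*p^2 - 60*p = (p - 3)*(p^4 - 2*p^3 - 19*p^2 + 20*p) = (p - 3)*(p - 1)*(p^3 - p^2 - 20*p) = (p - 5)*(p - 3)*(p - 1)*(p^2 + 4*p) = p*(p - 5)*(p - 3)*(p - 1)*(p + 4)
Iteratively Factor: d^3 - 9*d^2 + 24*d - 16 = (d - 4)*(d^2 - 5*d + 4) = (d - 4)*(d - 1)*(d - 4)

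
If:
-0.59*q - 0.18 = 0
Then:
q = -0.31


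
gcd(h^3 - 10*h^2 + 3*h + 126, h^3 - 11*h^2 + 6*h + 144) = h^2 - 3*h - 18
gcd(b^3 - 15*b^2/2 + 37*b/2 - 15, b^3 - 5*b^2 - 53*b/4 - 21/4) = 1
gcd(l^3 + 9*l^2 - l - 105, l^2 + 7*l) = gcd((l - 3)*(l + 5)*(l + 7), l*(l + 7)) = l + 7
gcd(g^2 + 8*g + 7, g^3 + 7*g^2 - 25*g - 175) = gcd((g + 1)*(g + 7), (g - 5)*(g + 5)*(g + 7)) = g + 7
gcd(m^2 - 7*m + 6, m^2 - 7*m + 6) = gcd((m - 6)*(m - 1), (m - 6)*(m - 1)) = m^2 - 7*m + 6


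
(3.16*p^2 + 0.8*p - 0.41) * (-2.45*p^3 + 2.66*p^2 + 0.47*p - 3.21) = -7.742*p^5 + 6.4456*p^4 + 4.6177*p^3 - 10.8582*p^2 - 2.7607*p + 1.3161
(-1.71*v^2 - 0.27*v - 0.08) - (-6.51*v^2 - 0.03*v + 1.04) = 4.8*v^2 - 0.24*v - 1.12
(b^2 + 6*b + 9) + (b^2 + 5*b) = 2*b^2 + 11*b + 9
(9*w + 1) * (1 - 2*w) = -18*w^2 + 7*w + 1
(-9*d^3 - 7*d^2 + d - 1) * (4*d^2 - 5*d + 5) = -36*d^5 + 17*d^4 - 6*d^3 - 44*d^2 + 10*d - 5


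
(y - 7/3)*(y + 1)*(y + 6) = y^3 + 14*y^2/3 - 31*y/3 - 14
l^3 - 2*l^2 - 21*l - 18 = (l - 6)*(l + 1)*(l + 3)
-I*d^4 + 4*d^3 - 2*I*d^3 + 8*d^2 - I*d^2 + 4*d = d*(d + 1)*(d + 4*I)*(-I*d - I)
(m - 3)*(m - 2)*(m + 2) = m^3 - 3*m^2 - 4*m + 12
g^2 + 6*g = g*(g + 6)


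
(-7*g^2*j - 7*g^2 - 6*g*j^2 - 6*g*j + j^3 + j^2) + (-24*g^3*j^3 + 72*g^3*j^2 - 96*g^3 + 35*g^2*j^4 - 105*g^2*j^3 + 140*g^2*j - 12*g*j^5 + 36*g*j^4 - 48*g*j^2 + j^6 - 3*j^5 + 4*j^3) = -24*g^3*j^3 + 72*g^3*j^2 - 96*g^3 + 35*g^2*j^4 - 105*g^2*j^3 + 133*g^2*j - 7*g^2 - 12*g*j^5 + 36*g*j^4 - 54*g*j^2 - 6*g*j + j^6 - 3*j^5 + 5*j^3 + j^2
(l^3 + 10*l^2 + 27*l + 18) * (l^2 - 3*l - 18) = l^5 + 7*l^4 - 21*l^3 - 243*l^2 - 540*l - 324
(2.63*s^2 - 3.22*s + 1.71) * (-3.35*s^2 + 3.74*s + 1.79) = -8.8105*s^4 + 20.6232*s^3 - 13.0636*s^2 + 0.6316*s + 3.0609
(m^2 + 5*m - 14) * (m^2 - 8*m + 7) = m^4 - 3*m^3 - 47*m^2 + 147*m - 98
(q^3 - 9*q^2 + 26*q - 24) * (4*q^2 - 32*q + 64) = 4*q^5 - 68*q^4 + 456*q^3 - 1504*q^2 + 2432*q - 1536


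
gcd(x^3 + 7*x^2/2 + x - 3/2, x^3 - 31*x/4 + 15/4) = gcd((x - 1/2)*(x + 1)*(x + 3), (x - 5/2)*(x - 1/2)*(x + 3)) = x^2 + 5*x/2 - 3/2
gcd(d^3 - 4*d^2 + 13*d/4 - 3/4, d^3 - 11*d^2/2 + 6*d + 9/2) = d - 3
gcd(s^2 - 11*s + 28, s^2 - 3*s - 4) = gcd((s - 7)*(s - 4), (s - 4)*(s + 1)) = s - 4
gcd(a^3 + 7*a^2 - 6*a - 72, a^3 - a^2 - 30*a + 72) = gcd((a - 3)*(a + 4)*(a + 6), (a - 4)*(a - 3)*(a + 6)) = a^2 + 3*a - 18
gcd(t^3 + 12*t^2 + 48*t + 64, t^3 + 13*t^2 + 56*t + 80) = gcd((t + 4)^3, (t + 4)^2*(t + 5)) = t^2 + 8*t + 16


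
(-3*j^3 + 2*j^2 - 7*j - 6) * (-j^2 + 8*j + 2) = 3*j^5 - 26*j^4 + 17*j^3 - 46*j^2 - 62*j - 12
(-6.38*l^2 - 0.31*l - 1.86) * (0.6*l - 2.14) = -3.828*l^3 + 13.4672*l^2 - 0.4526*l + 3.9804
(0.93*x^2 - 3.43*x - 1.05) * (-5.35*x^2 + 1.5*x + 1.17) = -4.9755*x^4 + 19.7455*x^3 + 1.5606*x^2 - 5.5881*x - 1.2285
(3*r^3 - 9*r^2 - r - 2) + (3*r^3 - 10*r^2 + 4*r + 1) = 6*r^3 - 19*r^2 + 3*r - 1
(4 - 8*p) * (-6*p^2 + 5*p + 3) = 48*p^3 - 64*p^2 - 4*p + 12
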